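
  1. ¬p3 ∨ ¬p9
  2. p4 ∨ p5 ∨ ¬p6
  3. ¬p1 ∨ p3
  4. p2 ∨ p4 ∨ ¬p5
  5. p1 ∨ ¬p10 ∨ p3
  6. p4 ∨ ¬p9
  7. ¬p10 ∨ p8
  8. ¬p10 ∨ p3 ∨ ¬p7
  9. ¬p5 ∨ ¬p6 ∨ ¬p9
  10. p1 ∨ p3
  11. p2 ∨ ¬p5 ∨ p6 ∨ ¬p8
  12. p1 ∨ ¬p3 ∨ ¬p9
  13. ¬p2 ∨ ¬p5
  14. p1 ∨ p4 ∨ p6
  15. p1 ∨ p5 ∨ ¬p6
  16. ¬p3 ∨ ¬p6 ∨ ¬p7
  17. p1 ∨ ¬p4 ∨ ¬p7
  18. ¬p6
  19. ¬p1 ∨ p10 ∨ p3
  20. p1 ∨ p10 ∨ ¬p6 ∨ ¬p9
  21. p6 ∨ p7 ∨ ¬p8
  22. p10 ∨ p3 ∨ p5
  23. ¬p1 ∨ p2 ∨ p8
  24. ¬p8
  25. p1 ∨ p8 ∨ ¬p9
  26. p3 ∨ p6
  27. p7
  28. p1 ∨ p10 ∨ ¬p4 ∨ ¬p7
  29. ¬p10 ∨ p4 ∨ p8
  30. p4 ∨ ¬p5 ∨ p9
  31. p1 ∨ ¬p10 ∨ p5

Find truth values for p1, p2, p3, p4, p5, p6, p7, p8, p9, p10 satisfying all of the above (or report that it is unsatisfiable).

p1=T; p2=T; p3=T; p4=F; p5=F; p6=F; p7=T; p8=F; p9=F; p10=F

Unit clause (¬p6) forces p6 = False.
Unit clause (¬p8) forces p8 = False.
In (p3 ∨ p6) only p3 is left, so p3 = True.
Unit clause (p7) forces p7 = True.
In (¬p3 ∨ ¬p9) only ¬p9 is left, so p9 = False.
In (¬p10 ∨ p8) only ¬p10 is left, so p10 = False.
Try p1 = False:
  (p1 ∨ p4 ∨ p6) forces p4 = True.
  clause (p1 ∨ ¬p4 ∨ ¬p7) is falsified — backtrack.
So p1 = True.
  then (¬p1 ∨ p2 ∨ p8) forces p2 = True.
  then (¬p2 ∨ ¬p5) forces p5 = False.
Set p4 = False.
All clauses satisfied.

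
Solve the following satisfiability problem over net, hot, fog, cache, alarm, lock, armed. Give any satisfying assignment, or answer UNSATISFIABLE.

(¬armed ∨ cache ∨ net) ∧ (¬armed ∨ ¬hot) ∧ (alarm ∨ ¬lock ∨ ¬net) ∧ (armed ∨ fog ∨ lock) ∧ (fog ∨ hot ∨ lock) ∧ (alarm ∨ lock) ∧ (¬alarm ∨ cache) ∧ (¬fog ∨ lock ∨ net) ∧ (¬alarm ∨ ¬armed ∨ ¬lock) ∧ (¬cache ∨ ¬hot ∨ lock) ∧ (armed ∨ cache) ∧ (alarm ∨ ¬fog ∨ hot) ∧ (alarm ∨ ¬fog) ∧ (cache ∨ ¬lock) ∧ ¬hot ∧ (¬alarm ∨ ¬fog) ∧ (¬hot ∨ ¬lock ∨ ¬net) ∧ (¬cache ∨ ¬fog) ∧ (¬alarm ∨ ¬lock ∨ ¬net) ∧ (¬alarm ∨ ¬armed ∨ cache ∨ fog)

net: False; hot: False; fog: False; cache: True; alarm: False; lock: True; armed: False

Unit clause (¬hot) forces hot = False.
Set net = False.
Try fog = True:
  (¬fog ∨ lock ∨ net) forces lock = True.
  (alarm ∨ ¬fog ∨ hot) forces alarm = True.
  clause (¬alarm ∨ ¬fog) is falsified — backtrack.
So fog = False.
  then (fog ∨ hot ∨ lock) forces lock = True.
  then (cache ∨ ¬lock) forces cache = True.
Set alarm = False.
Set armed = False.
All clauses satisfied.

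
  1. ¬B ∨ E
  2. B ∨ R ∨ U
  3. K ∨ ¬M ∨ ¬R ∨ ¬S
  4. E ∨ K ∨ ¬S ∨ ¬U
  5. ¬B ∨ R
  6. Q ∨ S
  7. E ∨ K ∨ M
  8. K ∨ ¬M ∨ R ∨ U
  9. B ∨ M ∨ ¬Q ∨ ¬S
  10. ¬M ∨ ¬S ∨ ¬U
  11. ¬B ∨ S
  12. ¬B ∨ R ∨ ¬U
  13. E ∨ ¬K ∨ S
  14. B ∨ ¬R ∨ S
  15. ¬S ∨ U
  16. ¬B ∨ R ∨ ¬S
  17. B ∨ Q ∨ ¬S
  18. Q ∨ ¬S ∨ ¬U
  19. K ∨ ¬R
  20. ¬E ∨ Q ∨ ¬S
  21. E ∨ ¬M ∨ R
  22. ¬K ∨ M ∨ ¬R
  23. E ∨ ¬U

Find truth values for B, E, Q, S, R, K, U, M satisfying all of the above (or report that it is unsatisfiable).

B = False; E = True; Q = True; S = False; R = False; K = False; U = True; M = False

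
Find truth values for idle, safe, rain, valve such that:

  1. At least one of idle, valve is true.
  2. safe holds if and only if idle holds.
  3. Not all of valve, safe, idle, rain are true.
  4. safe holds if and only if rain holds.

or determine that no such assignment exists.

idle: True, safe: True, rain: True, valve: False

  (1) {idle, valve}: 1 true — at least one ✓
  (2) safe=T, idle=T — same ✓
  (3) {valve, safe, idle, rain}: 3/4 true — not all ✓
  (4) safe=T, rain=T — same ✓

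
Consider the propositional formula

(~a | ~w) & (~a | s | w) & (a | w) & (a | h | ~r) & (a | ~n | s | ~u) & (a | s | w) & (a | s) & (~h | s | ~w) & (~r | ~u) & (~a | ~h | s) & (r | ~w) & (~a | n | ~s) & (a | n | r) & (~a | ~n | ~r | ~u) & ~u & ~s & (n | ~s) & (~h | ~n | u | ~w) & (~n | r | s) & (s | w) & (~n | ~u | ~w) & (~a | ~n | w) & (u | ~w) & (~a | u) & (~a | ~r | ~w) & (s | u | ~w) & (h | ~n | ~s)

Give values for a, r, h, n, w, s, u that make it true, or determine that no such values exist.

Case s = True:
  Clause (~s) is falsified — contradiction.
Case s = False:
  (a | s) forces a = True.
  (~a | ~w) forces w = False.
  Clause (~a | s | w) is falsified — contradiction.
Both cases fail, so the formula is unsatisfiable.

Unsatisfiable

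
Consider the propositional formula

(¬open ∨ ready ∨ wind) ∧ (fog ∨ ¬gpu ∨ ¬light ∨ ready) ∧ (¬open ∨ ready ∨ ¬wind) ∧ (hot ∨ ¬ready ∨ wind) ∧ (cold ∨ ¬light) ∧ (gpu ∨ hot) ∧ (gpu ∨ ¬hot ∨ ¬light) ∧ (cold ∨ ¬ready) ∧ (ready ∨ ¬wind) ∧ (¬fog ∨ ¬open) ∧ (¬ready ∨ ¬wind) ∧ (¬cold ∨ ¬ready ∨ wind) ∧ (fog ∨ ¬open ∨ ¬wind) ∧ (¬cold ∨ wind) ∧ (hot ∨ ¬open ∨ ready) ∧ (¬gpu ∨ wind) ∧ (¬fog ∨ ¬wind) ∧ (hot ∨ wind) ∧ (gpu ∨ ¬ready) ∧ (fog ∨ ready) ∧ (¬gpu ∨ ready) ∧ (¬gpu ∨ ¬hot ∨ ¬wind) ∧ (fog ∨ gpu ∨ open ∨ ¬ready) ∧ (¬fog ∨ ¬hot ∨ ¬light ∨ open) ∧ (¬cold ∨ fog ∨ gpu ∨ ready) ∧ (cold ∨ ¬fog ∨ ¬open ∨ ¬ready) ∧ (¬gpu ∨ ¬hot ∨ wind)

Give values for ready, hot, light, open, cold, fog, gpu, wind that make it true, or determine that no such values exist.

ready = False, hot = True, light = False, open = False, cold = False, fog = True, gpu = False, wind = False

Try ready = True:
  (cold ∨ ¬ready) forces cold = True.
  (¬ready ∨ ¬wind) forces wind = False.
  clause (¬cold ∨ ¬ready ∨ wind) is falsified — backtrack.
So ready = False.
  then (ready ∨ ¬wind) forces wind = False.
  then (¬cold ∨ wind) forces cold = False.
  then (¬gpu ∨ wind) forces gpu = False.
  then (hot ∨ wind) forces hot = True.
  then (fog ∨ ready) forces fog = True.
  then (¬open ∨ ready ∨ wind) forces open = False.
  then (cold ∨ ¬light) forces light = False.
All clauses satisfied.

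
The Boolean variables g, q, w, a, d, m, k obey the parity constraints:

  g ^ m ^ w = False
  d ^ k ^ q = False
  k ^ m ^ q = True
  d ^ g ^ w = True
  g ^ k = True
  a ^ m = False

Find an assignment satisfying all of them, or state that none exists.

g: False; q: False; w: False; a: False; d: True; m: False; k: True

g ^ m ^ w = F ^ F ^ F = False ✓
d ^ k ^ q = T ^ T ^ F = False ✓
k ^ m ^ q = T ^ F ^ F = True ✓
d ^ g ^ w = T ^ F ^ F = True ✓
g ^ k = F ^ T = True ✓
a ^ m = F ^ F = False ✓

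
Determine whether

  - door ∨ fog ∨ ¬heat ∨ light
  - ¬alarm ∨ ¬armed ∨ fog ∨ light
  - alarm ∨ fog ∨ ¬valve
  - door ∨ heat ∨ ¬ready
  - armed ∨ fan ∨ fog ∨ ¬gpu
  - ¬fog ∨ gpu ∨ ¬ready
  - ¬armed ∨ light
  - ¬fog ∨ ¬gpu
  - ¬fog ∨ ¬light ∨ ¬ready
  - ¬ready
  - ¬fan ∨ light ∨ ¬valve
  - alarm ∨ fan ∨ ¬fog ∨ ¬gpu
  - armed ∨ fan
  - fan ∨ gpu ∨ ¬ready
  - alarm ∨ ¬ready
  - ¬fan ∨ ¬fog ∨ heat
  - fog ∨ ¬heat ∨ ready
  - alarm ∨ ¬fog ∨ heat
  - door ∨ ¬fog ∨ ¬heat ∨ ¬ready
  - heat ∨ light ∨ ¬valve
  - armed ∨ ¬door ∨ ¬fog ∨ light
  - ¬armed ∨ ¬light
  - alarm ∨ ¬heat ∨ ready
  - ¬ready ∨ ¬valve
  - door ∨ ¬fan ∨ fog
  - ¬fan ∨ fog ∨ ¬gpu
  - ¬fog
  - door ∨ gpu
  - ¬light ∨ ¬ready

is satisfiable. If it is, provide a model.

alarm=T, gpu=F, valve=T, heat=F, door=T, fan=T, light=T, ready=F, fog=F, armed=F

Unit clause (¬ready) forces ready = False.
Unit clause (¬fog) forces fog = False.
In (fog ∨ ¬heat ∨ ready) only ¬heat is left, so heat = False.
Set alarm = True.
Set gpu = False.
  then (door ∨ gpu) forces door = True.
Set valve = True.
  then (heat ∨ light ∨ ¬valve) forces light = True.
  then (¬armed ∨ ¬light) forces armed = False.
  then (armed ∨ fan) forces fan = True.
All clauses satisfied.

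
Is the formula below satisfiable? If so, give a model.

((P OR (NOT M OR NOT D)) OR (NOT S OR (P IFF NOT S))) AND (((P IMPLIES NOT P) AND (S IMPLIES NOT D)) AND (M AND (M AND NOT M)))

UNSATISFIABLE

Case M = True: the conjunct NOT M is False.
Case M = False: the conjunct M is False.
Both cases fail — unsatisfiable.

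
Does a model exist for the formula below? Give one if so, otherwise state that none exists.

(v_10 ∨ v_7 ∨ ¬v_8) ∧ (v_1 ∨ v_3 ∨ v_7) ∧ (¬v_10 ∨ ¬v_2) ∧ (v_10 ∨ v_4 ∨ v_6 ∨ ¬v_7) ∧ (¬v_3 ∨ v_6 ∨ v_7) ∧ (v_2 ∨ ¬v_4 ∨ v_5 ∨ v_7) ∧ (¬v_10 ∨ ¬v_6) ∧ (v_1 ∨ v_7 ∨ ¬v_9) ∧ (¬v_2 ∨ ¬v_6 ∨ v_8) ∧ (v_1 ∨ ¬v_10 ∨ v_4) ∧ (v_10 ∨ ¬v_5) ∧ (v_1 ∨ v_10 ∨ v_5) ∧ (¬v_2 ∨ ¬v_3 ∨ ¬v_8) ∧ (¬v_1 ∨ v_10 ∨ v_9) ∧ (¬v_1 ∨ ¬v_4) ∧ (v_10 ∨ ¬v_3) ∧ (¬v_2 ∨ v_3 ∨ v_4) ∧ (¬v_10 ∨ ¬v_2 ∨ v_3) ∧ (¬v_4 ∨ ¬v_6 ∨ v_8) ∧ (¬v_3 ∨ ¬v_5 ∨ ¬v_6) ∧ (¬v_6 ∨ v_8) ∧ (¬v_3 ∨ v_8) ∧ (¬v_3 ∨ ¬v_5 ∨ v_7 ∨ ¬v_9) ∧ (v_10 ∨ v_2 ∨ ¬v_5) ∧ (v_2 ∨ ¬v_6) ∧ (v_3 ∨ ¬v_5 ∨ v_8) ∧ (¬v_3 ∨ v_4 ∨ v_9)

Set v_1 = False.
Try v_2 = True:
  (¬v_10 ∨ ¬v_2) forces v_10 = False.
  (v_10 ∨ ¬v_5) forces v_5 = False.
  clause (v_1 ∨ v_10 ∨ v_5) is falsified — backtrack.
So v_2 = False.
  then (v_2 ∨ ¬v_6) forces v_6 = False.
Set v_3 = False.
  then (v_1 ∨ v_3 ∨ v_7) forces v_7 = True.
Set v_4 = True.
Set v_5 = True.
  then (v_10 ∨ ¬v_5) forces v_10 = True.
  then (v_3 ∨ ¬v_5 ∨ v_8) forces v_8 = True.
Set v_9 = False.
All clauses satisfied.

v_1=F, v_2=F, v_3=F, v_4=T, v_5=T, v_6=F, v_7=T, v_8=T, v_9=F, v_10=T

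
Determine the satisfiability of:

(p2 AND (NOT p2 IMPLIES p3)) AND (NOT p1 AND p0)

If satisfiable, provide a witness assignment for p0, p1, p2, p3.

p0: True; p1: False; p2: True; p3: False

  p2 AND (NOT p2 IMPLIES p3) = True
    NOT p2 IMPLIES p3 = True
      NOT p2 = False
  NOT p1 AND p0 = True
    NOT p1 = True
Both conjuncts True, so the formula holds.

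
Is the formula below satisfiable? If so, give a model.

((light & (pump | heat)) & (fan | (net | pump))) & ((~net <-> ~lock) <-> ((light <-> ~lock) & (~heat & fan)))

net = True; fan = True; lock = False; pump = False; light = True; heat = True

  (light & (pump | heat)) & (fan | (net | pump)) = True
    light & (pump | heat) = True
      pump | heat = True
    fan | (net | pump) = True
      net | pump = True
  (~net <-> ~lock) <-> ((light <-> ~lock) & (~heat & fan)) = True
    ~net <-> ~lock = False
      ~net = False
      ~lock = True
    (light <-> ~lock) & (~heat & fan) = False
      light <-> ~lock = True
        ~lock = True
      ~heat & fan = False
        ~heat = False
Both conjuncts True, so the formula holds.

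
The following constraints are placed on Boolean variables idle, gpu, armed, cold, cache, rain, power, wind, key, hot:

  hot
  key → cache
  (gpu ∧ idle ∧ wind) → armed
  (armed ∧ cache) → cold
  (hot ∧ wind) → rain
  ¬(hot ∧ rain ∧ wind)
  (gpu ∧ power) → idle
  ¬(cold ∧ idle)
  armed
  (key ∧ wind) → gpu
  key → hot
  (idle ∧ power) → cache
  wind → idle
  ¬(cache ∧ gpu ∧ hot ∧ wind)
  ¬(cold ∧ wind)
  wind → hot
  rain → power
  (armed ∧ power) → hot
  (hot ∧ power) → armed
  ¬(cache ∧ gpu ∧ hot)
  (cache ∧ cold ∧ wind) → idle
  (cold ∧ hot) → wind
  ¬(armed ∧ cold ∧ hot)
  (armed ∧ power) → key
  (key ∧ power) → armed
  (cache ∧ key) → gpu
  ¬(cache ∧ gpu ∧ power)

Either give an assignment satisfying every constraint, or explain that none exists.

idle: True; gpu: True; armed: True; cold: False; cache: False; rain: False; power: False; wind: False; key: False; hot: True

Unit clause (hot) forces hot = True.
Unit clause (armed) forces armed = True.
In (¬armed ∨ ¬cold ∨ ¬hot) only ¬cold is left, so cold = False.
In (¬armed ∨ ¬cache ∨ cold) only ¬cache is left, so cache = False.
In (cache ∨ ¬key) only ¬key is left, so key = False.
In (¬armed ∨ key ∨ ¬power) only ¬power is left, so power = False.
In (power ∨ ¬rain) only ¬rain is left, so rain = False.
In (¬hot ∨ rain ∨ ¬wind) only ¬wind is left, so wind = False.
Set idle = True.
Set gpu = True.
All clauses satisfied.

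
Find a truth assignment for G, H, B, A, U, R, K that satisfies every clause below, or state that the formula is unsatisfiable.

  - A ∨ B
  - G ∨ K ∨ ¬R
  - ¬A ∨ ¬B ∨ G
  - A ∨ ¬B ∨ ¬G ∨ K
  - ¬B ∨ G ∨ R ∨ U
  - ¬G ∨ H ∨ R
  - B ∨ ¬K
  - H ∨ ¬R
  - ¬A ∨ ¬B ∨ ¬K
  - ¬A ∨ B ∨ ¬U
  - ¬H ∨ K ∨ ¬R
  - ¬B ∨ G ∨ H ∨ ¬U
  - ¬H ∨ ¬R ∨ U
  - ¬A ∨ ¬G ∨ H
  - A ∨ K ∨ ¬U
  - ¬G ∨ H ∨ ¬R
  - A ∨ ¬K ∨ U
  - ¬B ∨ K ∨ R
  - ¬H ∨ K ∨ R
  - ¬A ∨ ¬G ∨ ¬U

G=T, H=T, B=T, A=F, U=T, R=F, K=T

Set G = True.
Try H = False:
  (¬G ∨ H ∨ R) forces R = True.
  clause (H ∨ ¬R) is falsified — backtrack.
So H = True.
Set B = True.
Set A = False.
  then (A ∨ ¬B ∨ ¬G ∨ K) forces K = True.
  then (A ∨ ¬K ∨ U) forces U = True.
Set R = False.
All clauses satisfied.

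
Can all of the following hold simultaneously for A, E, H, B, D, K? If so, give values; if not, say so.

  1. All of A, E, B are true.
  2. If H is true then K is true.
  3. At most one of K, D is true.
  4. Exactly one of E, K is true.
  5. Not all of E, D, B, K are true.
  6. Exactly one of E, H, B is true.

Case A = True:
  (1) forces E = True.
  (1) forces B = True.
  Constraint (6) is violated (E=T, B=T) — contradiction.
Case A = False:
  Constraint (1) is violated (A=F) — contradiction.
Both cases fail — unsatisfiable.

Unsatisfiable — no assignment works.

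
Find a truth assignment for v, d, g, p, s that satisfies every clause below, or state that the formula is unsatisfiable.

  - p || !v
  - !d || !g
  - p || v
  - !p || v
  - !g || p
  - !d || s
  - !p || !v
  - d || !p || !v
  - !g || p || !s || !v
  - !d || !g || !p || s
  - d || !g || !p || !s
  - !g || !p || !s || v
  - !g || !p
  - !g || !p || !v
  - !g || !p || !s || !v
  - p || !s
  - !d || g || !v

Case v = True:
  (p || !v) forces p = True.
  Clause (!p || !v) is falsified — contradiction.
Case v = False:
  (p || v) forces p = True.
  Clause (!p || v) is falsified — contradiction.
Both cases fail, so the formula is unsatisfiable.

No satisfying assignment exists.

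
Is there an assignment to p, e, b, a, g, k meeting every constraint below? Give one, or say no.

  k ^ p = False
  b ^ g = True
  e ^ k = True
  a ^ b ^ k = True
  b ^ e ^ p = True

p: False, e: True, b: False, a: True, g: True, k: False

k ^ p = F ^ F = False ✓
b ^ g = F ^ T = True ✓
e ^ k = T ^ F = True ✓
a ^ b ^ k = T ^ F ^ F = True ✓
b ^ e ^ p = F ^ T ^ F = True ✓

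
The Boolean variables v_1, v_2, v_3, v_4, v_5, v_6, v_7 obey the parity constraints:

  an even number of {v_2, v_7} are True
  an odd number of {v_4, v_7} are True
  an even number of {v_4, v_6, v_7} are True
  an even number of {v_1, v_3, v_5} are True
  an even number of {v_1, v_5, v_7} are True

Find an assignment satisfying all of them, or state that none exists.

v_1: False, v_2: True, v_3: True, v_4: False, v_5: True, v_6: True, v_7: True

{v_2, v_7}: 2 true → even ✓
{v_4, v_7}: 1 true → odd ✓
{v_4, v_6, v_7}: 2 true → even ✓
{v_1, v_3, v_5}: 2 true → even ✓
{v_1, v_5, v_7}: 2 true → even ✓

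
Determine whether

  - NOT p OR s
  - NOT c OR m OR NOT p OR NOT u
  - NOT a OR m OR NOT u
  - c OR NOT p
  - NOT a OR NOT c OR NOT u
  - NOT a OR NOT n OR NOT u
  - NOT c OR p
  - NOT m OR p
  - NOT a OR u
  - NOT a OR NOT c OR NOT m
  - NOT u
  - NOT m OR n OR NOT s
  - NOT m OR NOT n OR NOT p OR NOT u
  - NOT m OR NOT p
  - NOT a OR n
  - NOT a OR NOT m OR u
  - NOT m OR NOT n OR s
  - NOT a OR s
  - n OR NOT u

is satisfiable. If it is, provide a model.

Unit clause (NOT u) forces u = False.
In (NOT a OR u) only NOT a is left, so a = False.
Set n = False.
Set c = False.
  then (c OR NOT p) forces p = False.
  then (NOT m OR p) forces m = False.
Set s = True.
All clauses satisfied.

n=F, c=F, p=F, u=F, a=F, m=F, s=T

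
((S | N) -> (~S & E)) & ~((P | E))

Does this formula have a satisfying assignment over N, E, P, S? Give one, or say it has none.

N=F, E=F, P=F, S=F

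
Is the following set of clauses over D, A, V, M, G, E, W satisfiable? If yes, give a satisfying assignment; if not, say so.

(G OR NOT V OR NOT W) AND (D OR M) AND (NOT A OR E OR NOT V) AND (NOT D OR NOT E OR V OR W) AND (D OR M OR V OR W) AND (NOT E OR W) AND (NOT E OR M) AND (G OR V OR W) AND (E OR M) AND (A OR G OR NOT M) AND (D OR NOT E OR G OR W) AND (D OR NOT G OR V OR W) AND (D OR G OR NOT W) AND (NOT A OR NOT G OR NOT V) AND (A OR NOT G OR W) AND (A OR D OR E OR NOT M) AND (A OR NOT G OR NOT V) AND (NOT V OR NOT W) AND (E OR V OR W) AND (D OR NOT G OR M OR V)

D = False; A = True; V = False; M = True; G = True; E = True; W = True

Set D = False.
  then (D OR M) forces M = True.
Set A = True.
Try V = True:
  (NOT A OR E OR NOT V) forces E = True.
  (NOT E OR W) forces W = True.
  clause (NOT V OR NOT W) is falsified — backtrack.
So V = False.
Set G = True.
  then (D OR NOT G OR V OR W) forces W = True.
Set E = True.
All clauses satisfied.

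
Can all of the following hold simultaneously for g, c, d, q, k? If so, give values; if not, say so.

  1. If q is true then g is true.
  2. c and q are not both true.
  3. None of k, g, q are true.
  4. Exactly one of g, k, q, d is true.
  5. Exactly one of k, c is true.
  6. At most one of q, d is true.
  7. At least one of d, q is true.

g = False; c = True; d = True; q = False; k = False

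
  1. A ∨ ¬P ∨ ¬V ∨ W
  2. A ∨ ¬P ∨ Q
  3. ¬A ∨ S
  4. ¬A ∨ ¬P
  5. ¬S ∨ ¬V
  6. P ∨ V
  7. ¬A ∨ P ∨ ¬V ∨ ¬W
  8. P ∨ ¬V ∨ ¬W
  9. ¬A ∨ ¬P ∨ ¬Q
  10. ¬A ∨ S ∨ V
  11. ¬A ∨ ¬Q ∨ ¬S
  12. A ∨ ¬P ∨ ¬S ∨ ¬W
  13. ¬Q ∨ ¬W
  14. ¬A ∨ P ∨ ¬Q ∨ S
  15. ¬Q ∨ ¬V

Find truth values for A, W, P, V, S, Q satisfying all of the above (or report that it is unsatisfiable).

Set A = False.
Try W = True:
  (¬Q ∨ ¬W) forces Q = False.
  (A ∨ ¬P ∨ Q) forces P = False.
  (P ∨ V) forces V = True.
  clause (P ∨ ¬V ∨ ¬W) is falsified — backtrack.
So W = False.
Set P = False.
  then (P ∨ V) forces V = True.
  then (¬Q ∨ ¬V) forces Q = False.
  then (¬S ∨ ¬V) forces S = False.
All clauses satisfied.

A = False, W = False, P = False, V = True, S = False, Q = False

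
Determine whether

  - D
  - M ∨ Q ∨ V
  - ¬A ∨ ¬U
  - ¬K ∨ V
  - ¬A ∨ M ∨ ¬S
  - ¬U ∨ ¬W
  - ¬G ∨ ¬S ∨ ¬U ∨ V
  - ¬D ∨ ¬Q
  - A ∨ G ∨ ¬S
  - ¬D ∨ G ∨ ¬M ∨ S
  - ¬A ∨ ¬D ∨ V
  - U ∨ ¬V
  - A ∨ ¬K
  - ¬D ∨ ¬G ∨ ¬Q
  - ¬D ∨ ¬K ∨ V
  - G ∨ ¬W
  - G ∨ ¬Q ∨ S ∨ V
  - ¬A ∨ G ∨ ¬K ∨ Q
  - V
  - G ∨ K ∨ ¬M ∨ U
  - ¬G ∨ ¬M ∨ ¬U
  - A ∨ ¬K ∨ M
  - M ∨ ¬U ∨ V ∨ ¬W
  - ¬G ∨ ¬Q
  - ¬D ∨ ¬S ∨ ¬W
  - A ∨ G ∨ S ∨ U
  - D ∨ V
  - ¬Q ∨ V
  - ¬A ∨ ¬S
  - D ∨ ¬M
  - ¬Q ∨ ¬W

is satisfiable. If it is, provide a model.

Unit clause (D) forces D = True.
In (¬D ∨ ¬Q) only ¬Q is left, so Q = False.
Unit clause (V) forces V = True.
In (U ∨ ¬V) only U is left, so U = True.
In (¬A ∨ ¬U) only ¬A is left, so A = False.
In (¬U ∨ ¬W) only ¬W is left, so W = False.
In (A ∨ ¬K) only ¬K is left, so K = False.
Set G = True.
  then (¬G ∨ ¬M ∨ ¬U) forces M = False.
Set S = True.
All clauses satisfied.

W = False, G = True, Q = False, K = False, S = True, V = True, U = True, M = False, D = True, A = False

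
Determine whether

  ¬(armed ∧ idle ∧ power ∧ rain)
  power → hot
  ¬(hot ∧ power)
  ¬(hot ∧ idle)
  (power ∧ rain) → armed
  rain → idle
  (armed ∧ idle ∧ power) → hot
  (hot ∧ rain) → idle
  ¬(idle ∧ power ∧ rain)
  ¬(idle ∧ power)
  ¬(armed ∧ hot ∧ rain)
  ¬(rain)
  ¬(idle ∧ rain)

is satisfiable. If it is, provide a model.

idle: False, power: False, armed: True, rain: False, hot: True

Unit clause (¬rain) forces rain = False.
Set idle = False.
Try power = True:
  (hot ∨ ¬power) forces hot = True.
  clause (¬hot ∨ ¬power) is falsified — backtrack.
So power = False.
Set armed = True.
Set hot = True.
All clauses satisfied.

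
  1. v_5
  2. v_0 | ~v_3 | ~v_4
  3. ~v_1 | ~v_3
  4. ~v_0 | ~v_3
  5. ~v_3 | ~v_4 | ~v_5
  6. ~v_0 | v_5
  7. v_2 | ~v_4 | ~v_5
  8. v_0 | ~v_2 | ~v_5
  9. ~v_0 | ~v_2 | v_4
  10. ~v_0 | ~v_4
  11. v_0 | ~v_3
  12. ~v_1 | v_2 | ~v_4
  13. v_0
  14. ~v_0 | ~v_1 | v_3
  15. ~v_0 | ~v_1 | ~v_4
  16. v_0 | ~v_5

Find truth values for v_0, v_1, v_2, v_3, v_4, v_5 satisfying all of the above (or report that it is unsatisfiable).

v_0 = True, v_1 = False, v_2 = False, v_3 = False, v_4 = False, v_5 = True

Unit clause (v_5) forces v_5 = True.
Unit clause (v_0) forces v_0 = True.
In (~v_0 | ~v_3) only ~v_3 is left, so v_3 = False.
In (~v_0 | ~v_4) only ~v_4 is left, so v_4 = False.
In (~v_0 | ~v_1 | v_3) only ~v_1 is left, so v_1 = False.
In (~v_0 | ~v_2 | v_4) only ~v_2 is left, so v_2 = False.
All clauses satisfied.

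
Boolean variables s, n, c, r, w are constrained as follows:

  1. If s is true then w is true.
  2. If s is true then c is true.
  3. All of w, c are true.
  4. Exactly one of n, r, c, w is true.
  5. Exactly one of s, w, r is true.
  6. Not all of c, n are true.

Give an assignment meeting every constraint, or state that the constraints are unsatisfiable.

Case c = True:
  (3) forces w = True.
  Constraint (4) is violated (c=T, w=T) — contradiction.
Case c = False:
  Constraint (3) is violated (c=F) — contradiction.
Both cases fail — unsatisfiable.

The formula is unsatisfiable.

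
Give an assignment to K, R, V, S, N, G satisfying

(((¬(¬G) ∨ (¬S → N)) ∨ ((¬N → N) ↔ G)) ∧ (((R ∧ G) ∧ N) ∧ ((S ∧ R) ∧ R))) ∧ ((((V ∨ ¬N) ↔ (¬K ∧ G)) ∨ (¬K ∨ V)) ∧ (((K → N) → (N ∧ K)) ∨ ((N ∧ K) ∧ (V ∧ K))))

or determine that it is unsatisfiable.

K = True; R = True; V = True; S = True; N = True; G = True

  ((¬(¬G) ∨ (¬S → N)) ∨ ((¬N → N) ↔ G)) ∧ (((R ∧ G) ∧ N) ∧ ((S ∧ R) ∧ R)) = True
    (¬(¬G) ∨ (¬S → N)) ∨ ((¬N → N) ↔ G) = True
      ¬(¬G) ∨ (¬S → N) = True
        ¬(¬G) = True
          ¬G = False
        ¬S → N = True
          ¬S = False
      (¬N → N) ↔ G = True
        ¬N → N = True
          ¬N = False
    ((R ∧ G) ∧ N) ∧ ((S ∧ R) ∧ R) = True
      (R ∧ G) ∧ N = True
        R ∧ G = True
      (S ∧ R) ∧ R = True
        S ∧ R = True
  (((V ∨ ¬N) ↔ (¬K ∧ G)) ∨ (¬K ∨ V)) ∧ (((K → N) → (N ∧ K)) ∨ ((N ∧ K) ∧ (V ∧ K))) = True
    ((V ∨ ¬N) ↔ (¬K ∧ G)) ∨ (¬K ∨ V) = True
      (V ∨ ¬N) ↔ (¬K ∧ G) = False
        V ∨ ¬N = True
          ¬N = False
        ¬K ∧ G = False
          ¬K = False
      ¬K ∨ V = True
        ¬K = False
    ((K → N) → (N ∧ K)) ∨ ((N ∧ K) ∧ (V ∧ K)) = True
      (K → N) → (N ∧ K) = True
        K → N = True
        N ∧ K = True
      (N ∧ K) ∧ (V ∧ K) = True
        N ∧ K = True
        V ∧ K = True
Both conjuncts True, so the formula holds.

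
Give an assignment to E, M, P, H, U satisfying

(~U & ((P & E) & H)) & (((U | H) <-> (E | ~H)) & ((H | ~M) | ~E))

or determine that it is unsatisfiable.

E = True, M = True, P = True, H = True, U = False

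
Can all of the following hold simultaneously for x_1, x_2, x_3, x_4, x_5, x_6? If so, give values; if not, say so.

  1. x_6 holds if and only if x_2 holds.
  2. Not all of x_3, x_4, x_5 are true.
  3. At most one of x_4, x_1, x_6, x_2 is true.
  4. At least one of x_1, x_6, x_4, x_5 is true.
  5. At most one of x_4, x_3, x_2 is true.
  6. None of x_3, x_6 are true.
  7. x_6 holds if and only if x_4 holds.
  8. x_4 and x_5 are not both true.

x_1=F, x_2=F, x_3=F, x_4=F, x_5=T, x_6=F

  (1) x_6=F, x_2=F — same ✓
  (2) {x_3, x_4, x_5}: 1/3 true — not all ✓
  (3) {x_4, x_1, x_6, x_2}: 0 true — at most one ✓
  (4) {x_1, x_6, x_4, x_5}: 1 true — at least one ✓
  (5) {x_4, x_3, x_2}: 0 true — at most one ✓
  (6) {x_3, x_6}: 0 true — none ✓
  (7) x_6=F, x_4=F — same ✓
  (8) x_4=F, x_5=T — not both ✓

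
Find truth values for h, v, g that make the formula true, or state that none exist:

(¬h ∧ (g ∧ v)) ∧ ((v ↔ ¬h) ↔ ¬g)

Unsatisfiable — no assignment works.

Case h = True: the conjunct ¬h is False.
Case h = False: the formula simplifies to (g ∧ v) ∧ (v ↔ ¬g).
  v = True: simplifies to g ∧ ¬g.
    g = True: the conjunct ¬g is False.
    g = False: the conjunct g is False.
  v = False: the conjunct v is False.
Both cases fail — unsatisfiable.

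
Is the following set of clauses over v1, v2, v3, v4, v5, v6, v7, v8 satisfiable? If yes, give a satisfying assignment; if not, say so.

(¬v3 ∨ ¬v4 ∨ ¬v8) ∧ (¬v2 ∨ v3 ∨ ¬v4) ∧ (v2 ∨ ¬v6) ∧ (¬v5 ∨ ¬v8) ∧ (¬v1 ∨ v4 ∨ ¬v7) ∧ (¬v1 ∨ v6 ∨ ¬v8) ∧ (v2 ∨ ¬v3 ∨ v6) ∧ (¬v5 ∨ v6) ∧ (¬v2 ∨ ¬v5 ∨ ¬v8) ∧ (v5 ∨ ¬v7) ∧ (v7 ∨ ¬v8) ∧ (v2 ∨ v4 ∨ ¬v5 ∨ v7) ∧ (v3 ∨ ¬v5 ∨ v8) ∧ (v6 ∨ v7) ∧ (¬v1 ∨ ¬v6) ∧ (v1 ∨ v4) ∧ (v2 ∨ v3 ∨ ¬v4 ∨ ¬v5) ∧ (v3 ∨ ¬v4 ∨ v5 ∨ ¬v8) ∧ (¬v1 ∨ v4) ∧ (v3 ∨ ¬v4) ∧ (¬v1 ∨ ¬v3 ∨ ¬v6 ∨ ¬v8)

v1 = False, v2 = True, v3 = True, v4 = True, v5 = True, v6 = True, v7 = False, v8 = False

Set v1 = False.
  then (v1 ∨ v4) forces v4 = True.
  then (v3 ∨ ¬v4) forces v3 = True.
  then (¬v3 ∨ ¬v4 ∨ ¬v8) forces v8 = False.
Try v2 = False:
  (v2 ∨ ¬v6) forces v6 = False.
  clause (v2 ∨ ¬v3 ∨ v6) is falsified — backtrack.
So v2 = True.
Set v5 = True.
  then (¬v5 ∨ v6) forces v6 = True.
Set v7 = False.
All clauses satisfied.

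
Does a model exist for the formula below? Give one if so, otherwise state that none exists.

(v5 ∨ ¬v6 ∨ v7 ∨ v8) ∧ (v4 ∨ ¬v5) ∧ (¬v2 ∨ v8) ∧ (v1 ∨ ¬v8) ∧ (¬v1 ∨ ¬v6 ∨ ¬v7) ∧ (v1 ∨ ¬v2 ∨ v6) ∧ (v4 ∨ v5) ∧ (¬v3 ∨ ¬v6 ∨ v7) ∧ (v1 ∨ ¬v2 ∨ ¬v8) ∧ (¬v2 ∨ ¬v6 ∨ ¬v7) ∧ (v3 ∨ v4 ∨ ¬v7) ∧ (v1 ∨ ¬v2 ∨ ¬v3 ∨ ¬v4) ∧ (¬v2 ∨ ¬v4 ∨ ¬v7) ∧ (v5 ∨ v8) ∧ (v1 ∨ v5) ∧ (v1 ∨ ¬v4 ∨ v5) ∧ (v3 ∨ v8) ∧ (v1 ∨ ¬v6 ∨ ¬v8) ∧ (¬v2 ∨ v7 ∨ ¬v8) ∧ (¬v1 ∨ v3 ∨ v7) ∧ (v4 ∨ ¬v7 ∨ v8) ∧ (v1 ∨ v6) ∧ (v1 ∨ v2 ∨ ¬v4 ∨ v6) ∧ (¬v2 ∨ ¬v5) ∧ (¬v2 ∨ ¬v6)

Set v1 = False.
  then (v1 ∨ ¬v8) forces v8 = False.
  then (v5 ∨ v8) forces v5 = True.
  then (v3 ∨ v8) forces v3 = True.
  then (v1 ∨ v6) forces v6 = True.
  then (¬v2 ∨ ¬v5) forces v2 = False.
  then (v4 ∨ ¬v5) forces v4 = True.
  then (¬v3 ∨ ¬v6 ∨ v7) forces v7 = True.
All clauses satisfied.

v1 = False, v2 = False, v3 = True, v4 = True, v5 = True, v6 = True, v7 = True, v8 = False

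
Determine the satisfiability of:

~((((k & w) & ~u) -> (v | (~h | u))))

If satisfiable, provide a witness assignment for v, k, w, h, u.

v = False; k = True; w = True; h = True; u = False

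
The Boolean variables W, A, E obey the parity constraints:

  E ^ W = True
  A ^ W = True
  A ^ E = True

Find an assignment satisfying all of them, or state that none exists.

Unsatisfiable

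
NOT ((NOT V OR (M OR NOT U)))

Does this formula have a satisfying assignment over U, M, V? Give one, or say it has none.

U = True, M = False, V = True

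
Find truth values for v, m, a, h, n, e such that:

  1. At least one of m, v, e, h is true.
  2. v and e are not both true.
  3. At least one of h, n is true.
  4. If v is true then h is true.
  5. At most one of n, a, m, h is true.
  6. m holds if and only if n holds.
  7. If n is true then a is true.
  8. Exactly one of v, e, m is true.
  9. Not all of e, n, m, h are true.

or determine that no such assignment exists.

v=T, m=F, a=F, h=T, n=F, e=F

  (1) {m, v, e, h}: 2 true — at least one ✓
  (2) v=T, e=F — not both ✓
  (3) {h, n}: 1 true — at least one ✓
  (4) v=T ⇒ h: T ✓
  (5) {n, a, m, h}: 1 true — at most one ✓
  (6) m=F, n=F — same ✓
  (7) n=F ⇒ a: vacuous ✓
  (8) {v, e, m}: 1 true — exactly one ✓
  (9) {e, n, m, h}: 1/4 true — not all ✓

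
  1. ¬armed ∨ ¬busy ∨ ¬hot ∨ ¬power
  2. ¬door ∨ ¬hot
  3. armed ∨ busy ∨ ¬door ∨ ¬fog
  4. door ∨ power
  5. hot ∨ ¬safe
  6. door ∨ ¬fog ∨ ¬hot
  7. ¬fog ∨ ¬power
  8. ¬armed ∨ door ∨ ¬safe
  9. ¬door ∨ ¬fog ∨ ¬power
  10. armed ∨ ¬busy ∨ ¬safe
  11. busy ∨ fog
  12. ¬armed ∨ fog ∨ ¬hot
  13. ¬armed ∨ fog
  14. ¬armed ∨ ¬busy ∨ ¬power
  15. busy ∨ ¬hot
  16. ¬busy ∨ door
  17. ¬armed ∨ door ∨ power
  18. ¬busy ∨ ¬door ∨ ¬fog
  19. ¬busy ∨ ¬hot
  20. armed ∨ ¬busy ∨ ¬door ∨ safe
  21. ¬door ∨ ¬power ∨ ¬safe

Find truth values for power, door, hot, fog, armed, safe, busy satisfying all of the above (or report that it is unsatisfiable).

Set power = False.
  then (door ∨ power) forces door = True.
  then (¬door ∨ ¬hot) forces hot = False.
  then (hot ∨ ¬safe) forces safe = False.
Try fog = False:
  (busy ∨ fog) forces busy = True.
  (¬armed ∨ fog) forces armed = False.
  clause (armed ∨ ¬busy ∨ ¬door ∨ safe) is falsified — backtrack.
So fog = True.
  then (¬busy ∨ ¬door ∨ ¬fog) forces busy = False.
  then (armed ∨ busy ∨ ¬door ∨ ¬fog) forces armed = True.
All clauses satisfied.

power = False; door = True; hot = False; fog = True; armed = True; safe = False; busy = False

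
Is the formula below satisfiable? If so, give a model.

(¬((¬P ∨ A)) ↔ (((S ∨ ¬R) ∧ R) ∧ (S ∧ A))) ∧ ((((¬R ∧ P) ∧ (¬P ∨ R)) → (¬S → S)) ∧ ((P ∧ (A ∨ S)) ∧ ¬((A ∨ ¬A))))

The conjunct ¬((A ∨ ¬A)) is unsatisfiable on its own:
  A=F: evaluates to False.
  A=T: evaluates to False.
So the whole conjunction is unsatisfiable.

The formula is unsatisfiable.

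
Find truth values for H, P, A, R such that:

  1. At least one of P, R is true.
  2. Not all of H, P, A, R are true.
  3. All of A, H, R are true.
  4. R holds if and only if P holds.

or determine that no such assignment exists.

UNSATISFIABLE

Case H = True:
  (3) forces A = True.
  (3) forces R = True.
  (2) with H=T, A=T, R=T forces P = False.
  Constraint (4) is violated (R=T, P=F) — contradiction.
Case H = False:
  Constraint (3) is violated (H=F) — contradiction.
Both cases fail — unsatisfiable.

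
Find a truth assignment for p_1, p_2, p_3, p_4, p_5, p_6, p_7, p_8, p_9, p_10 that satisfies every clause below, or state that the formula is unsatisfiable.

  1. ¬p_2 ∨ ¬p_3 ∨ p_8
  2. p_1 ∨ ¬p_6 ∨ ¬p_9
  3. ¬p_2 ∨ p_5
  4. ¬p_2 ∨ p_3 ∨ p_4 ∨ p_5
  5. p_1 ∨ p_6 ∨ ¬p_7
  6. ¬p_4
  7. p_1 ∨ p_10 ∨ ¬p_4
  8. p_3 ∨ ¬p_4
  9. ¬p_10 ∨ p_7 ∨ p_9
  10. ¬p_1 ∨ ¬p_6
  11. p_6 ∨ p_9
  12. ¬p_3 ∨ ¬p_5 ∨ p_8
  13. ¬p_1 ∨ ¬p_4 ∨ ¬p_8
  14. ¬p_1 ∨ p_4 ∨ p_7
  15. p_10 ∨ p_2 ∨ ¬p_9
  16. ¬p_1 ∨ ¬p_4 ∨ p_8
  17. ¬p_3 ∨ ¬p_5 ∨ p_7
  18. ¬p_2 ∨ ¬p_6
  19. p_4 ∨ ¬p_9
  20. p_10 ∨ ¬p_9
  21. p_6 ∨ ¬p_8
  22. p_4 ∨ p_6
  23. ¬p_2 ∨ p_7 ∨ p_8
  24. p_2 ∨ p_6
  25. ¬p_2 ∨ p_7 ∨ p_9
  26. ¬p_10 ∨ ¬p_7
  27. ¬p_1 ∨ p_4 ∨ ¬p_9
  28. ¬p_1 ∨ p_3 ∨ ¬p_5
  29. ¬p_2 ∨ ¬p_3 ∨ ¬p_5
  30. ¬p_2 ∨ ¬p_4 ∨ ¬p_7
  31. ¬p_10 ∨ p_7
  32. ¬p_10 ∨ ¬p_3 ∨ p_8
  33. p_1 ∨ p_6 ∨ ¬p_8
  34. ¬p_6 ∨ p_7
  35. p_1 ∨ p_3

p_1 = False; p_2 = False; p_3 = True; p_4 = False; p_5 = False; p_6 = True; p_7 = True; p_8 = False; p_9 = False; p_10 = False

Unit clause (¬p_4) forces p_4 = False.
In (p_4 ∨ ¬p_9) only ¬p_9 is left, so p_9 = False.
In (p_4 ∨ p_6) only p_6 is left, so p_6 = True.
In (¬p_6 ∨ p_7) only p_7 is left, so p_7 = True.
In (¬p_1 ∨ ¬p_6) only ¬p_1 is left, so p_1 = False.
In (¬p_2 ∨ ¬p_6) only ¬p_2 is left, so p_2 = False.
In (¬p_10 ∨ ¬p_7) only ¬p_10 is left, so p_10 = False.
In (p_1 ∨ p_3) only p_3 is left, so p_3 = True.
Set p_5 = False.
Set p_8 = False.
All clauses satisfied.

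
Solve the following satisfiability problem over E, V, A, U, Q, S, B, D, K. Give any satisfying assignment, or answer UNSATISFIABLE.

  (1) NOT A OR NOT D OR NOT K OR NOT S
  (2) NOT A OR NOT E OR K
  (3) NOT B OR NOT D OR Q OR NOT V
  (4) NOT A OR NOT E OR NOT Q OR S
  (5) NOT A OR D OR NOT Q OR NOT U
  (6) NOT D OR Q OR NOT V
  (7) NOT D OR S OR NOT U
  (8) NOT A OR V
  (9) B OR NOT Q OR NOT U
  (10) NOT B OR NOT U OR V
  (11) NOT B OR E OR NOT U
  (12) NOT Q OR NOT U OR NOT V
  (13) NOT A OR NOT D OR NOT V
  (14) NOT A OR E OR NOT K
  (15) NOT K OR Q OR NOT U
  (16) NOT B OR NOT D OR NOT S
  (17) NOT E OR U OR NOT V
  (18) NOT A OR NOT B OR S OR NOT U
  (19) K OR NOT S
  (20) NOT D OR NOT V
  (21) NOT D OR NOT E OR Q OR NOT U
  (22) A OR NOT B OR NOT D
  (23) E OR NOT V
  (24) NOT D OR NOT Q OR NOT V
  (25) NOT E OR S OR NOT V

E=T, V=F, A=F, U=F, Q=F, S=F, B=T, D=F, K=T

Set E = True.
Set V = False.
  then (NOT A OR V) forces A = False.
Set U = False.
Set Q = False.
Set S = False.
Set B = True.
  then (A OR NOT B OR NOT D) forces D = False.
Set K = True.
All clauses satisfied.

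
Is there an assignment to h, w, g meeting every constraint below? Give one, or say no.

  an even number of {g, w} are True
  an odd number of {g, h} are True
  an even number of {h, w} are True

The formula is unsatisfiable.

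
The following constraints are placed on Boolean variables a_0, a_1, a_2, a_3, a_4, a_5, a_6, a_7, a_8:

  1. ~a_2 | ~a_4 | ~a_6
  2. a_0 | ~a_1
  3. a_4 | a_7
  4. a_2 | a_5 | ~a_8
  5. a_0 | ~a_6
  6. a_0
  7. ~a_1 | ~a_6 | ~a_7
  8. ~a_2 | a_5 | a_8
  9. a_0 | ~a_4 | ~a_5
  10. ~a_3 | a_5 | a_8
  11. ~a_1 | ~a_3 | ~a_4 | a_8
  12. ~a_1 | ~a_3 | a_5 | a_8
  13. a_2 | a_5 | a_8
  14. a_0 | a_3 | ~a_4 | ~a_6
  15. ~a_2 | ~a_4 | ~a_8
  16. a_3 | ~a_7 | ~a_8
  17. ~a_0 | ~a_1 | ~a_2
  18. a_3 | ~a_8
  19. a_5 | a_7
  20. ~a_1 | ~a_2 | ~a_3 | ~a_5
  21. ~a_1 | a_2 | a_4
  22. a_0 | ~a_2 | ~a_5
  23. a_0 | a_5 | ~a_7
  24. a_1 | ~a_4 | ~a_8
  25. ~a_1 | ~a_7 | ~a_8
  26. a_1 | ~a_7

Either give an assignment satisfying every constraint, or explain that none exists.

a_0=T, a_1=T, a_2=F, a_3=F, a_4=T, a_5=T, a_6=T, a_7=F, a_8=F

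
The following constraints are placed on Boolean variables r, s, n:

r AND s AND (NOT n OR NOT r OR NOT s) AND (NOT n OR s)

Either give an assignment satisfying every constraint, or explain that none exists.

r = True, s = True, n = False

Unit clause (r) forces r = True.
Unit clause (s) forces s = True.
In (NOT n OR NOT r OR NOT s) only NOT n is left, so n = False.
Check each clause:
  (r): r holds.
  (s): s holds.
  (NOT n OR NOT r OR NOT s): NOT n holds.
  (NOT n OR s): NOT n holds.
All clauses satisfied.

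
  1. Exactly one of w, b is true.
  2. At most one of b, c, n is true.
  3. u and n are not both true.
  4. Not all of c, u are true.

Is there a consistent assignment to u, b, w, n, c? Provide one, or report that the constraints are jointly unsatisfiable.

u = True, b = False, w = True, n = False, c = False

  (1) {w, b}: 1 true — exactly one ✓
  (2) {b, c, n}: 0 true — at most one ✓
  (3) u=T, n=F — not both ✓
  (4) {c, u}: 1/2 true — not all ✓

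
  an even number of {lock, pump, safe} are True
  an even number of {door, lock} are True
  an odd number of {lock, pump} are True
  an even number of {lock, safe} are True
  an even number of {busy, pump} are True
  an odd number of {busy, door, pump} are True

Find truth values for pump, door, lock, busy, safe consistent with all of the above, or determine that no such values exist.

pump: False; door: True; lock: True; busy: False; safe: True

{lock, pump, safe}: 2 true → even ✓
{door, lock}: 2 true → even ✓
{lock, pump}: 1 true → odd ✓
{lock, safe}: 2 true → even ✓
{busy, pump}: 0 true → even ✓
{busy, door, pump}: 1 true → odd ✓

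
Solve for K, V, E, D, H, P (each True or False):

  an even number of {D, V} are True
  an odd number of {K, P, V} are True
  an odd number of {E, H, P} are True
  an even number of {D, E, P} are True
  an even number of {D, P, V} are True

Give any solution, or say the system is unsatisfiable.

K = True, V = False, E = False, D = False, H = True, P = False

{D, V}: 0 true → even ✓
{K, P, V}: 1 true → odd ✓
{E, H, P}: 1 true → odd ✓
{D, E, P}: 0 true → even ✓
{D, P, V}: 0 true → even ✓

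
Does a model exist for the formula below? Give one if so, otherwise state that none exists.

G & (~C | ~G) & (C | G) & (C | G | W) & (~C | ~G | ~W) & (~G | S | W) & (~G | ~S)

G=T; S=F; C=F; W=T

Unit clause (G) forces G = True.
In (~C | ~G) only ~C is left, so C = False.
In (~G | ~S) only ~S is left, so S = False.
In (~G | S | W) only W is left, so W = True.
Check each clause:
  (G): G holds.
  (~C | ~G): ~C holds.
  (C | G): G holds.
  (C | G | W): G holds.
  (~C | ~G | ~W): ~C holds.
  (~G | S | W): W holds.
  (~G | ~S): ~S holds.
All clauses satisfied.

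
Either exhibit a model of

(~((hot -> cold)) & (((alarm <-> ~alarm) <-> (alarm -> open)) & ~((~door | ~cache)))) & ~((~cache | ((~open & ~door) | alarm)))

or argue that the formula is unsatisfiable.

Case alarm = True: the conjunct ~((~cache | ((~open & ~door) | alarm))) becomes ~((~cache | True)) = False.
Case alarm = False: the conjunct (alarm <-> ~alarm) <-> (alarm -> open) becomes (False <-> True) <-> (False -> open) = False.
Both cases fail — unsatisfiable.

UNSATISFIABLE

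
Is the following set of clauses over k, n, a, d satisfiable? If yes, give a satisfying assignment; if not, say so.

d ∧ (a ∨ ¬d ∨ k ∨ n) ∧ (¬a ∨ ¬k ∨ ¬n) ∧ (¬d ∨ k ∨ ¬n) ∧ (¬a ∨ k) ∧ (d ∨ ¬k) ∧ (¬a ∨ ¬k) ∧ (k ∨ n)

Unit clause (d) forces d = True.
Set k = True.
  then (¬a ∨ ¬k) forces a = False.
Set n = False.
All clauses satisfied.

k: True, n: False, a: False, d: True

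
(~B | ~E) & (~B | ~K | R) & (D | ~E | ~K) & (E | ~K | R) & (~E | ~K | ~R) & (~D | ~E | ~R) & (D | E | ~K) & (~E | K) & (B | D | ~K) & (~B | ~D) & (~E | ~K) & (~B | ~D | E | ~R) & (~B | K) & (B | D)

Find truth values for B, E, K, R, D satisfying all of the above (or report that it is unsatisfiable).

B=F; E=F; K=F; R=T; D=T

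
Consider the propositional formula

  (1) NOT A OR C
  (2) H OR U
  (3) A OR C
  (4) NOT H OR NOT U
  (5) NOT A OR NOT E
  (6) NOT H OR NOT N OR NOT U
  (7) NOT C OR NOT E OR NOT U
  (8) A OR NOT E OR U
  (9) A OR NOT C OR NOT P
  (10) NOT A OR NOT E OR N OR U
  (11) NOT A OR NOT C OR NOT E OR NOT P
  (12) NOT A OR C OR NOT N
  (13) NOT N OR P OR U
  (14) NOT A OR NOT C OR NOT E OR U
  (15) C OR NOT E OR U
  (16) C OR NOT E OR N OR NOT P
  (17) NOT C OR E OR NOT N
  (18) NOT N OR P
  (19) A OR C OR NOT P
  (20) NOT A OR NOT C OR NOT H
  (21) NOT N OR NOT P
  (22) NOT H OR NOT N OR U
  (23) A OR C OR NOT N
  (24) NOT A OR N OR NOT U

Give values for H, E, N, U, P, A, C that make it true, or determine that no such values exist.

Set H = False.
  then (H OR U) forces U = True.
Try E = True:
  (NOT A OR NOT E) forces A = False.
  (A OR C) forces C = True.
  clause (NOT C OR NOT E OR NOT U) is falsified — backtrack.
So E = False.
Set N = False.
  then (NOT A OR N OR NOT U) forces A = False.
  then (A OR C) forces C = True.
  then (A OR NOT C OR NOT P) forces P = False.
All clauses satisfied.

H=F, E=F, N=F, U=T, P=F, A=F, C=T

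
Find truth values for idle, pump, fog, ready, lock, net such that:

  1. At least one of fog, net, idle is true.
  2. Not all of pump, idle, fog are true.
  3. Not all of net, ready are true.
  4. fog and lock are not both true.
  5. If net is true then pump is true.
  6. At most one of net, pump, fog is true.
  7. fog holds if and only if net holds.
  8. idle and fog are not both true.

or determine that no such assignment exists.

idle=T, pump=F, fog=F, ready=T, lock=F, net=F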